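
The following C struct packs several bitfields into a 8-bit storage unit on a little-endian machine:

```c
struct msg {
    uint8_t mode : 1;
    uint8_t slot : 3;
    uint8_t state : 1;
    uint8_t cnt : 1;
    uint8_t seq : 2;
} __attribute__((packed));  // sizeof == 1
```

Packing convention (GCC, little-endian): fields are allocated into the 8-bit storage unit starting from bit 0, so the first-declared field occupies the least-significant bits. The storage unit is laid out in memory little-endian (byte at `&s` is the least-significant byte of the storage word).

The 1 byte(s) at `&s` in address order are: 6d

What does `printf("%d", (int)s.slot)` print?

6

[0]=0x6d (little-endian) → word 0x6d
mode [0+:1] = (word>>0) & 0x1 = 1
slot [1+:3] = (word>>1) & 0x7 = 6  ←
state [4+:1] = (word>>4) & 0x1 = 0
cnt [5+:1] = (word>>5) & 0x1 = 1
seq [6+:2] = (word>>6) & 0x3 = 1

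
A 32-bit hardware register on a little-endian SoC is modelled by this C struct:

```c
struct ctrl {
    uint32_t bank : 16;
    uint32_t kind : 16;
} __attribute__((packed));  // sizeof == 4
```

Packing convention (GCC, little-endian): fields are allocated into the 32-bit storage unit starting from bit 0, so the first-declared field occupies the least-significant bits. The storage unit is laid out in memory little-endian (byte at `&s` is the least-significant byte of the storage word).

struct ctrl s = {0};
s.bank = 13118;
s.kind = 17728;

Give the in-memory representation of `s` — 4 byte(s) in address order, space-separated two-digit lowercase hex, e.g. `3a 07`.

[0+:16] bank=13118 & 0xffff = 0x333e; word=0x0000333e
[16+:16] kind=17728 & 0xffff = 0x4540; word=0x4540333e
word = 0x4540333e → little-endian bytes:
  [0]=0x3e  [1]=0x33  [2]=0x40  [3]=0x45

3e 33 40 45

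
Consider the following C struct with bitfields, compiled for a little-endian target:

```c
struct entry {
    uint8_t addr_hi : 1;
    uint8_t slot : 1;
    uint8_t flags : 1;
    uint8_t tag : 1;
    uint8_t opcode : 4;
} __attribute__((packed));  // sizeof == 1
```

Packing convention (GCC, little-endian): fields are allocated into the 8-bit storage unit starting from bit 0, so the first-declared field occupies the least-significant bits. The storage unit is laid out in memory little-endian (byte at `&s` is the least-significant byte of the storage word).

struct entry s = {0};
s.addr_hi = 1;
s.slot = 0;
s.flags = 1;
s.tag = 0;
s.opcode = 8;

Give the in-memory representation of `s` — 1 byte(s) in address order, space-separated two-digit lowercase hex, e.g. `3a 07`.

85

[0+:1] addr_hi=1 & 0x1 = 0x1; word=0x01
[1+:1] slot=0 & 0x1 = 0x0; word=0x01
[2+:1] flags=1 & 0x1 = 0x1; word=0x05
[3+:1] tag=0 & 0x1 = 0x0; word=0x05
[4+:4] opcode=8 & 0xf = 0x8; word=0x85
word = 0x85 → little-endian bytes:
  [0]=0x85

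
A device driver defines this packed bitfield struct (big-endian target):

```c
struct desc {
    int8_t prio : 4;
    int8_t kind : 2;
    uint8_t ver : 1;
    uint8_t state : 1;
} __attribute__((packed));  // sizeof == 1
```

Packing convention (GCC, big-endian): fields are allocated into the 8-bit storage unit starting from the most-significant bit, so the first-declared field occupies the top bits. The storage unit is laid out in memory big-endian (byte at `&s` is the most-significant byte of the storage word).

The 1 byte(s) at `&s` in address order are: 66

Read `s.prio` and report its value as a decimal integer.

[0]=0x66 (big-endian) → word 0x66
prio:4 @ bit 4 → (0x66>>4)&0xf = 0x6  ←
kind:2 @ bit 2 → (0x66>>2)&0x3 = 0x1
ver:1 @ bit 1 → (0x66>>1)&0x1 = 0x1
state:1 @ bit 0 → (0x66>>0)&0x1 = 0x0
prio signed 4b, MSB=0: value = 6

6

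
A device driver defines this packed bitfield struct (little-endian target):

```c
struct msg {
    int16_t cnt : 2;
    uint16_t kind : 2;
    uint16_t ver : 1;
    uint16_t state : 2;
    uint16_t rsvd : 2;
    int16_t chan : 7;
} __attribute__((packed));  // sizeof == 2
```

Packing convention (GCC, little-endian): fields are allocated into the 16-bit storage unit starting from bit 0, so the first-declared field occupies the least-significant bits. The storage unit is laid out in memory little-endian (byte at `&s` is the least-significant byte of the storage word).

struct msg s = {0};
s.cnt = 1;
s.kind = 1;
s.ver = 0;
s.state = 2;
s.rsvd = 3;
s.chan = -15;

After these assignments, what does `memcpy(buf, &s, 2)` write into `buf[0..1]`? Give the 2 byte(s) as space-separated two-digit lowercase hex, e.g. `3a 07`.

cnt (2b) val=1 bits=0x1 at bit 0: 0x0001
kind (2b) val=1 bits=0x1 at bit 2: 0x0005
ver (1b) val=0 bits=0x0 at bit 4: 0x0005
state (2b) val=2 bits=0x2 at bit 5: 0x0045
rsvd (2b) val=3 bits=0x3 at bit 7: 0x01c5
chan (7b) val=-15 bits=0x71 at bit 9: 0xe3c5
word = 0xe3c5 → little-endian bytes:
  [0]=0xc5  [1]=0xe3

c5 e3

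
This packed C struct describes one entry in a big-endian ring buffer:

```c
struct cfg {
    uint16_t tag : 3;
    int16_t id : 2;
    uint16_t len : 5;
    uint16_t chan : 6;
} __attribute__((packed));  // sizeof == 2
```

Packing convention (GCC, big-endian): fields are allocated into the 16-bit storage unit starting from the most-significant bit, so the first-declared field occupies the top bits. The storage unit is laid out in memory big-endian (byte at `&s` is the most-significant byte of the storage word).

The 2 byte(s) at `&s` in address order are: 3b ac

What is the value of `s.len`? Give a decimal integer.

14

[0]=0x3b [1]=0xac (big-endian) → word 0x3bac
tag:3 @ bit 13 → (0x3bac>>13)&0x7 = 0x1
id:2 @ bit 11 → (0x3bac>>11)&0x3 = 0x3
len:5 @ bit 6 → (0x3bac>>6)&0x1f = 0xe  ←
chan:6 @ bit 0 → (0x3bac>>0)&0x3f = 0x2c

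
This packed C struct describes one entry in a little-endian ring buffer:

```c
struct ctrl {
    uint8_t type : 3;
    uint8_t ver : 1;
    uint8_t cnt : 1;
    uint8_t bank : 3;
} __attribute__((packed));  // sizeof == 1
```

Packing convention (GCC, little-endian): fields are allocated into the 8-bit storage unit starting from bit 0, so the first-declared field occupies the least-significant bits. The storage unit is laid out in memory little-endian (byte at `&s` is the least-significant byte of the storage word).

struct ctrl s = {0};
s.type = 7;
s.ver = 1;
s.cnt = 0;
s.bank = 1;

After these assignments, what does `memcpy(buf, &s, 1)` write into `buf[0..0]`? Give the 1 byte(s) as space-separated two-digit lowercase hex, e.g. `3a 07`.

[0+:3] type=7 & 0x7 = 0x7; word=0x07
[3+:1] ver=1 & 0x1 = 0x1; word=0x0f
[4+:1] cnt=0 & 0x1 = 0x0; word=0x0f
[5+:3] bank=1 & 0x7 = 0x1; word=0x2f
word = 0x2f → little-endian bytes:
  [0]=0x2f

2f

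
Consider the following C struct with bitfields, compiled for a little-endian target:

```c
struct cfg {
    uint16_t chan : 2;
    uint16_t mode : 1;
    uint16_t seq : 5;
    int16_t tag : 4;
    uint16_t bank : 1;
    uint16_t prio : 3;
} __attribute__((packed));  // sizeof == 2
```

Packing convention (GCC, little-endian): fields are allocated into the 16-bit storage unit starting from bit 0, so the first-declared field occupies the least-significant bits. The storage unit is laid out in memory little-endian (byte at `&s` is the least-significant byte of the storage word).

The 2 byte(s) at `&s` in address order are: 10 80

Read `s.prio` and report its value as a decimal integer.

4

[0]=0x10 [1]=0x80 (little-endian) → word 0x8010
chan:2 @ bit 0 → (0x8010>>0)&0x3 = 0x0
mode:1 @ bit 2 → (0x8010>>2)&0x1 = 0x0
seq:5 @ bit 3 → (0x8010>>3)&0x1f = 0x2
tag:4 @ bit 8 → (0x8010>>8)&0xf = 0x0
bank:1 @ bit 12 → (0x8010>>12)&0x1 = 0x0
prio:3 @ bit 13 → (0x8010>>13)&0x7 = 0x4  ←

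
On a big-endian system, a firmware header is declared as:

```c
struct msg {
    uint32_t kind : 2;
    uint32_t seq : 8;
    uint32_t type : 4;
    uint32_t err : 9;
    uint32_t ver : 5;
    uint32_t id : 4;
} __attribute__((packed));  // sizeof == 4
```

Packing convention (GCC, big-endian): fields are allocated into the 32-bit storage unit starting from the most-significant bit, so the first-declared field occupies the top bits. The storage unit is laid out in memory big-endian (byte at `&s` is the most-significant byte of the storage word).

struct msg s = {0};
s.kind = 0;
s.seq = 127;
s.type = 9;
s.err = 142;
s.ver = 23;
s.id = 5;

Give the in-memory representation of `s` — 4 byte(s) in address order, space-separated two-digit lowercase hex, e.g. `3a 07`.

1f e5 1d 75

kind:2 = 0 → 0x0 << 30 → word 0x00000000
seq:8 = 127 → 0x7f << 22 → word 0x1fc00000
type:4 = 9 → 0x9 << 18 → word 0x1fe40000
err:9 = 142 → 0x8e << 9 → word 0x1fe51c00
ver:5 = 23 → 0x17 << 4 → word 0x1fe51d70
id:4 = 5 → 0x5 << 0 → word 0x1fe51d75
word = 0x1fe51d75 → big-endian bytes:
  [0]=0x1f  [1]=0xe5  [2]=0x1d  [3]=0x75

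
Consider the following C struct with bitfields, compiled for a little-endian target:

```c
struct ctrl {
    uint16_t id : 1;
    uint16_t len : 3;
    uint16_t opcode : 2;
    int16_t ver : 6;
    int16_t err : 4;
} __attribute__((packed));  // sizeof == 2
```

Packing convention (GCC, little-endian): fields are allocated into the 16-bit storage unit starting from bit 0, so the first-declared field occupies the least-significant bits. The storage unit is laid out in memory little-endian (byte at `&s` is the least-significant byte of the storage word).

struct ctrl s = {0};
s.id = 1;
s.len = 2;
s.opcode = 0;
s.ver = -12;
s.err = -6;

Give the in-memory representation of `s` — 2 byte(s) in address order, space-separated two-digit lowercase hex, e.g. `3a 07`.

05 ad

id:1 = 1 → 0x1 << 0 → word 0x0001
len:3 = 2 → 0x2 << 1 → word 0x0005
opcode:2 = 0 → 0x0 << 4 → word 0x0005
ver:6 = -12 → 0x34 << 6 → word 0x0d05
err:4 = -6 → 0xa << 12 → word 0xad05
word = 0xad05 → little-endian bytes:
  [0]=0x05  [1]=0xad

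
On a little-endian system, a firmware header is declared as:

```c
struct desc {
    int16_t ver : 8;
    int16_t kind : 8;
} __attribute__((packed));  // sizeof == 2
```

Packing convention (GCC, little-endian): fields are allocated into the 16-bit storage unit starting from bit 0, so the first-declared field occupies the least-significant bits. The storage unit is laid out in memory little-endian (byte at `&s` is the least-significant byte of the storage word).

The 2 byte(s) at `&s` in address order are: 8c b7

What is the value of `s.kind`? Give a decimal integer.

-73

[0]=0x8c [1]=0xb7 (little-endian) → word 0xb78c
ver:8 @ bit 0 → (0xb78c>>0)&0xff = 0x8c
kind:8 @ bit 8 → (0xb78c>>8)&0xff = 0xb7  ←
kind signed 8b, MSB=1: 183 - 256 = -73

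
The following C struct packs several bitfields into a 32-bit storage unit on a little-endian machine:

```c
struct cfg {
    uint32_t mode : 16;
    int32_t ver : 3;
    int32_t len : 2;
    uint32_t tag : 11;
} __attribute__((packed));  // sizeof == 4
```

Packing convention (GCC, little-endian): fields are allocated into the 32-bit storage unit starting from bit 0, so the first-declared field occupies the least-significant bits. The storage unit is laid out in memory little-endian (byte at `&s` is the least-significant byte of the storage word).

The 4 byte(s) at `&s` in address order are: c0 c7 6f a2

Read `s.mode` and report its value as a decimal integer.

[0]=0xc0 [1]=0xc7 [2]=0x6f [3]=0xa2 (little-endian) → word 0xa26fc7c0
mode [0+:16] = (word>>0) & 0xffff = 51136  ←
ver [16+:3] = (word>>16) & 0x7 = 7
len [19+:2] = (word>>19) & 0x3 = 1
tag [21+:11] = (word>>21) & 0x7ff = 1299

51136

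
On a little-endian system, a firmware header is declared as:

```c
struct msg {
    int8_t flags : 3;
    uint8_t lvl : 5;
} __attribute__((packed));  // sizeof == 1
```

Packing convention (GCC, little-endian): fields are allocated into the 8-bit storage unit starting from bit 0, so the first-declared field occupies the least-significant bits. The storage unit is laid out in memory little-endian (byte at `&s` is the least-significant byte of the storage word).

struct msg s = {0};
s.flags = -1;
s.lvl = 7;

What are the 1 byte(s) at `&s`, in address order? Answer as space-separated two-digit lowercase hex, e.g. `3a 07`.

flags:3 = -1 → 0x7 << 0 → word 0x07
lvl:5 = 7 → 0x7 << 3 → word 0x3f
word = 0x3f → little-endian bytes:
  [0]=0x3f

3f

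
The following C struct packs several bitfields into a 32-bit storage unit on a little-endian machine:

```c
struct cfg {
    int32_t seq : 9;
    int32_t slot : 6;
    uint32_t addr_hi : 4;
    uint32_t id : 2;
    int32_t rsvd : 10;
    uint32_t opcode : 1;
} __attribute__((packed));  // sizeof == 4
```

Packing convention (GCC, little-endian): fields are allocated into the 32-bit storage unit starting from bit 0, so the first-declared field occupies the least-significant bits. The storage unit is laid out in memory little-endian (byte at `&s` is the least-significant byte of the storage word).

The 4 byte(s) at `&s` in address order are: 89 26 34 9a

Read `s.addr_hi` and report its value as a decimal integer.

[0]=0x89 [1]=0x26 [2]=0x34 [3]=0x9a (little-endian) → word 0x9a342689
seq:9 @ bit 0 → (0x9a342689>>0)&0x1ff = 0x89
slot:6 @ bit 9 → (0x9a342689>>9)&0x3f = 0x13
addr_hi:4 @ bit 15 → (0x9a342689>>15)&0xf = 0x8  ←
id:2 @ bit 19 → (0x9a342689>>19)&0x3 = 0x2
rsvd:10 @ bit 21 → (0x9a342689>>21)&0x3ff = 0xd1
opcode:1 @ bit 31 → (0x9a342689>>31)&0x1 = 0x1

8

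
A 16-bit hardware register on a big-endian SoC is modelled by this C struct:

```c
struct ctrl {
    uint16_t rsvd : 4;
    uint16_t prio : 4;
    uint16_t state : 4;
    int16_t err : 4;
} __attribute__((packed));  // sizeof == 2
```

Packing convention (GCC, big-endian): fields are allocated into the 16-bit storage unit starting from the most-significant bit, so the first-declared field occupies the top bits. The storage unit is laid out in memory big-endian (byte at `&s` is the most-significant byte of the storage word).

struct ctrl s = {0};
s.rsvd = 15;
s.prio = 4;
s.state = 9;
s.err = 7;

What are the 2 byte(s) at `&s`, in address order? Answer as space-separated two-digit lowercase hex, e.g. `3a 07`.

rsvd (4b) val=15 bits=0xf at bit 12: 0xf000
prio (4b) val=4 bits=0x4 at bit 8: 0xf400
state (4b) val=9 bits=0x9 at bit 4: 0xf490
err (4b) val=7 bits=0x7 at bit 0: 0xf497
word = 0xf497 → big-endian bytes:
  [0]=0xf4  [1]=0x97

f4 97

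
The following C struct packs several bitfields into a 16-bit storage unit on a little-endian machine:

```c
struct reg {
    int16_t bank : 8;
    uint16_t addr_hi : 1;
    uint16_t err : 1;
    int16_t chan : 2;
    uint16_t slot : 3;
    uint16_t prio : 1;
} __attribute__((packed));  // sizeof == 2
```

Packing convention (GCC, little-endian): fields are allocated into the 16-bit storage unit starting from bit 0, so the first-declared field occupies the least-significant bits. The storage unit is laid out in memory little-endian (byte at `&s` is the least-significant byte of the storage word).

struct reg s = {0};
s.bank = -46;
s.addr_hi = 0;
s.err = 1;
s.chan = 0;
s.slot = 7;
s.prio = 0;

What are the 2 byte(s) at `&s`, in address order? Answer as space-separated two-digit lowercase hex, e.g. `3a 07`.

[0+:8] bank=-46 & 0xff = 0xd2; word=0x00d2
[8+:1] addr_hi=0 & 0x1 = 0x0; word=0x00d2
[9+:1] err=1 & 0x1 = 0x1; word=0x02d2
[10+:2] chan=0 & 0x3 = 0x0; word=0x02d2
[12+:3] slot=7 & 0x7 = 0x7; word=0x72d2
[15+:1] prio=0 & 0x1 = 0x0; word=0x72d2
word = 0x72d2 → little-endian bytes:
  [0]=0xd2  [1]=0x72

d2 72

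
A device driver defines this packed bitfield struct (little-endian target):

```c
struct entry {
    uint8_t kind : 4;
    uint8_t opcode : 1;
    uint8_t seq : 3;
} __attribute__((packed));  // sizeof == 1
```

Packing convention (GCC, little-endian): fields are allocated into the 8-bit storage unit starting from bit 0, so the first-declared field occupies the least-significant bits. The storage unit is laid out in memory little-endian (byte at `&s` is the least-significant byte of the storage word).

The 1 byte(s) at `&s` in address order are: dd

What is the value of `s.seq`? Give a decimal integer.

[0]=0xdd (little-endian) → word 0xdd
kind [0+:4] = (word>>0) & 0xf = 13
opcode [4+:1] = (word>>4) & 0x1 = 1
seq [5+:3] = (word>>5) & 0x7 = 6  ←

6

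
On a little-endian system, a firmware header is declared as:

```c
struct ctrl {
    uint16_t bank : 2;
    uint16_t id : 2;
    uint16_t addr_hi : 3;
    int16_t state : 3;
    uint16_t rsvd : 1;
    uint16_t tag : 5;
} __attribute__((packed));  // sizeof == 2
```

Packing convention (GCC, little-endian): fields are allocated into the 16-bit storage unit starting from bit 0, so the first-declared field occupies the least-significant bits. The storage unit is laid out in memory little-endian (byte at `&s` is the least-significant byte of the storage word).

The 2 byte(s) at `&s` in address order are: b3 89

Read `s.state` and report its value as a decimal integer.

3

[0]=0xb3 [1]=0x89 (little-endian) → word 0x89b3
bank:2 @ bit 0 → (0x89b3>>0)&0x3 = 0x3
id:2 @ bit 2 → (0x89b3>>2)&0x3 = 0x0
addr_hi:3 @ bit 4 → (0x89b3>>4)&0x7 = 0x3
state:3 @ bit 7 → (0x89b3>>7)&0x7 = 0x3  ←
rsvd:1 @ bit 10 → (0x89b3>>10)&0x1 = 0x0
tag:5 @ bit 11 → (0x89b3>>11)&0x1f = 0x11
state signed 3b, MSB=0: value = 3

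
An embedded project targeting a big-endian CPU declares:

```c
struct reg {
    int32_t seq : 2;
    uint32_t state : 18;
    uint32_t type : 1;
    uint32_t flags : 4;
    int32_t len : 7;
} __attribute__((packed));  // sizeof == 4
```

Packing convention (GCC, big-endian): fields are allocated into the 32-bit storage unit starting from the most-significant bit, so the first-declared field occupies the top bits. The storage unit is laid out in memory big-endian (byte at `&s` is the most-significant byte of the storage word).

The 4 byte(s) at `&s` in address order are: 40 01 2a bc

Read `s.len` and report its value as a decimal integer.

[0]=0x40 [1]=0x01 [2]=0x2a [3]=0xbc (big-endian) → word 0x40012abc
seq:2 @ bit 30 → (0x40012abc>>30)&0x3 = 0x1
state:18 @ bit 12 → (0x40012abc>>12)&0x3ffff = 0x12
type:1 @ bit 11 → (0x40012abc>>11)&0x1 = 0x1
flags:4 @ bit 7 → (0x40012abc>>7)&0xf = 0x5
len:7 @ bit 0 → (0x40012abc>>0)&0x7f = 0x3c  ←
len signed 7b, MSB=0: value = 60

60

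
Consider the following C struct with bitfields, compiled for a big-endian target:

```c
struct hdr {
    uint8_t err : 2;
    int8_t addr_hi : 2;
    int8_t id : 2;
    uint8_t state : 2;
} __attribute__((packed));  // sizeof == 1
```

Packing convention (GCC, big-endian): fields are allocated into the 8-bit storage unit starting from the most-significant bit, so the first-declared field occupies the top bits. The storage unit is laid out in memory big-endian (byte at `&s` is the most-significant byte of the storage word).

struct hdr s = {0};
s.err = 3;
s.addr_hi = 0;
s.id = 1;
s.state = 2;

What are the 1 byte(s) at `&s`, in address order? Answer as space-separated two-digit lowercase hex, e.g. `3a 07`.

[6+:2] err=3 & 0x3 = 0x3; word=0xc0
[4+:2] addr_hi=0 & 0x3 = 0x0; word=0xc0
[2+:2] id=1 & 0x3 = 0x1; word=0xc4
[0+:2] state=2 & 0x3 = 0x2; word=0xc6
word = 0xc6 → big-endian bytes:
  [0]=0xc6

c6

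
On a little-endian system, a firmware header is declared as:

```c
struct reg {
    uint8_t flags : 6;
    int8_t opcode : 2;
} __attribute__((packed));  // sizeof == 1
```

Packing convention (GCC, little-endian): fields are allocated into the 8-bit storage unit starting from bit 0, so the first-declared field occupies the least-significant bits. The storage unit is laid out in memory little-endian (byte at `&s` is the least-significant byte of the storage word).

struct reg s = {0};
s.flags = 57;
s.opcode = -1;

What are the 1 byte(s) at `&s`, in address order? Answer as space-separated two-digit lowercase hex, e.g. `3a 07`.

f9

flags:6 = 57 → 0x39 << 0 → word 0x39
opcode:2 = -1 → 0x3 << 6 → word 0xf9
word = 0xf9 → little-endian bytes:
  [0]=0xf9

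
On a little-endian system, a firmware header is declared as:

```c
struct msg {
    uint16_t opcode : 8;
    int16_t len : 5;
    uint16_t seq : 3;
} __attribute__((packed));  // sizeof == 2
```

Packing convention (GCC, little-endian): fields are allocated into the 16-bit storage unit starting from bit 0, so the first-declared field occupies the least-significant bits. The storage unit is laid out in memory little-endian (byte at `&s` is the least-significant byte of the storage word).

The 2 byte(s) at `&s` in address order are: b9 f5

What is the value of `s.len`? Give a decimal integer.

-11

[0]=0xb9 [1]=0xf5 (little-endian) → word 0xf5b9
opcode:8 @ bit 0 → (0xf5b9>>0)&0xff = 0xb9
len:5 @ bit 8 → (0xf5b9>>8)&0x1f = 0x15  ←
seq:3 @ bit 13 → (0xf5b9>>13)&0x7 = 0x7
len signed 5b, MSB=1: 21 - 32 = -11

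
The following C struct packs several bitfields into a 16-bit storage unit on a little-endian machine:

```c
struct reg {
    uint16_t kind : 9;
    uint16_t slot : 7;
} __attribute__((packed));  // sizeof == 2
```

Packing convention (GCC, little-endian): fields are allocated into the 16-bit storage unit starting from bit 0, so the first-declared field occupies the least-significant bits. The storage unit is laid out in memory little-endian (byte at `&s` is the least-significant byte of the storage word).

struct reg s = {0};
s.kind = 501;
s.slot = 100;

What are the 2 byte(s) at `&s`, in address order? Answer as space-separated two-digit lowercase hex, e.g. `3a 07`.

f5 c9

kind:9 = 501 → 0x1f5 << 0 → word 0x01f5
slot:7 = 100 → 0x64 << 9 → word 0xc9f5
word = 0xc9f5 → little-endian bytes:
  [0]=0xf5  [1]=0xc9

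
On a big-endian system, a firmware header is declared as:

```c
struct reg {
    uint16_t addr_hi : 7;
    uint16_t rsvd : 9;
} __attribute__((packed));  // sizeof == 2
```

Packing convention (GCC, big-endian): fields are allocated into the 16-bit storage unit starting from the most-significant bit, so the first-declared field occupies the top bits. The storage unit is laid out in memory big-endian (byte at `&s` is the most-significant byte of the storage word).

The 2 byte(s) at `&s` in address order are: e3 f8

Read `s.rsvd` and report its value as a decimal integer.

504

[0]=0xe3 [1]=0xf8 (big-endian) → word 0xe3f8
addr_hi:7 @ bit 9 → (0xe3f8>>9)&0x7f = 0x71
rsvd:9 @ bit 0 → (0xe3f8>>0)&0x1ff = 0x1f8  ←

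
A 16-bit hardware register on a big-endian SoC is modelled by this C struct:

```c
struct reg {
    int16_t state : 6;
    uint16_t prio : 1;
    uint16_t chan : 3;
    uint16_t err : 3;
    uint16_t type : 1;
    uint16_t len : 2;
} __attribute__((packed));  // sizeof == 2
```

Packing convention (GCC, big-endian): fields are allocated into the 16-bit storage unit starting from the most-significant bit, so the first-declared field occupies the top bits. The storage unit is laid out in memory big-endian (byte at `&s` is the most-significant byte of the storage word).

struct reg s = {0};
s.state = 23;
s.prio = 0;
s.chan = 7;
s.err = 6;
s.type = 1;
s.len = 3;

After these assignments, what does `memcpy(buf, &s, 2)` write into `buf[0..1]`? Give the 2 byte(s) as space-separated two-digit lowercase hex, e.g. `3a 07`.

5d f7

state (6b) val=23 bits=0x17 at bit 10: 0x5c00
prio (1b) val=0 bits=0x0 at bit 9: 0x5c00
chan (3b) val=7 bits=0x7 at bit 6: 0x5dc0
err (3b) val=6 bits=0x6 at bit 3: 0x5df0
type (1b) val=1 bits=0x1 at bit 2: 0x5df4
len (2b) val=3 bits=0x3 at bit 0: 0x5df7
word = 0x5df7 → big-endian bytes:
  [0]=0x5d  [1]=0xf7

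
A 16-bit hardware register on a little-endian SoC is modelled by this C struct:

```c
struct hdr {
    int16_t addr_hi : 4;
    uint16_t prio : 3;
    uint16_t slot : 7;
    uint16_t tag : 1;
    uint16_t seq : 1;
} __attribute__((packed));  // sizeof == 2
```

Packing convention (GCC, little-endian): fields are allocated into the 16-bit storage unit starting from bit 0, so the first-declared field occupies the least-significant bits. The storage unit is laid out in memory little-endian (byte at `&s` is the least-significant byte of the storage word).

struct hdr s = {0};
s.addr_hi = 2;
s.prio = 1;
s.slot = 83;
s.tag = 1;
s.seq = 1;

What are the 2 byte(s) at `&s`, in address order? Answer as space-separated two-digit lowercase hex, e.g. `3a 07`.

addr_hi:4 = 2 → 0x2 << 0 → word 0x0002
prio:3 = 1 → 0x1 << 4 → word 0x0012
slot:7 = 83 → 0x53 << 7 → word 0x2992
tag:1 = 1 → 0x1 << 14 → word 0x6992
seq:1 = 1 → 0x1 << 15 → word 0xe992
word = 0xe992 → little-endian bytes:
  [0]=0x92  [1]=0xe9

92 e9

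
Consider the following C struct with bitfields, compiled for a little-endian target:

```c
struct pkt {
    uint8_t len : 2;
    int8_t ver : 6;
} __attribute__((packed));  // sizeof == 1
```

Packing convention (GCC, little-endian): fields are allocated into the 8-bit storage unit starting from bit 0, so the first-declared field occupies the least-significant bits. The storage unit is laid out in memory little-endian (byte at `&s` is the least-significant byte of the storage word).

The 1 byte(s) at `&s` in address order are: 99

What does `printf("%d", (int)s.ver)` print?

-26

[0]=0x99 (little-endian) → word 0x99
len:2 @ bit 0 → (0x99>>0)&0x3 = 0x1
ver:6 @ bit 2 → (0x99>>2)&0x3f = 0x26  ←
ver signed 6b, MSB=1: 38 - 64 = -26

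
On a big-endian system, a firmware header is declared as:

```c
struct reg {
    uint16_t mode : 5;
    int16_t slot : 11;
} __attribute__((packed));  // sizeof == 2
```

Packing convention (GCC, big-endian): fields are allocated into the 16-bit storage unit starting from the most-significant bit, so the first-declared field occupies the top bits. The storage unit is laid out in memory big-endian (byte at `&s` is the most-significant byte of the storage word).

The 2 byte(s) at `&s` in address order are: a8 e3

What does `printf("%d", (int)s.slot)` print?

227

[0]=0xa8 [1]=0xe3 (big-endian) → word 0xa8e3
mode [11+:5] = (word>>11) & 0x1f = 21
slot [0+:11] = (word>>0) & 0x7ff = 227  ←
slot signed 11b, MSB=0: value = 227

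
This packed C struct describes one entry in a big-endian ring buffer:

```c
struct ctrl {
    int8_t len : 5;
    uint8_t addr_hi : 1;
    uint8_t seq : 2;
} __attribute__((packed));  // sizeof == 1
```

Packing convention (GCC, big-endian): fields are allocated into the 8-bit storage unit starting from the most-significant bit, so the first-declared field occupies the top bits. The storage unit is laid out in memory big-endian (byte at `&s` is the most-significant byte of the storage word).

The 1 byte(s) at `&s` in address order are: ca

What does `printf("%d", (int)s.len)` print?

-7

[0]=0xca (big-endian) → word 0xca
len [3+:5] = (word>>3) & 0x1f = 25  ←
addr_hi [2+:1] = (word>>2) & 0x1 = 0
seq [0+:2] = (word>>0) & 0x3 = 2
len signed 5b, MSB=1: 25 - 32 = -7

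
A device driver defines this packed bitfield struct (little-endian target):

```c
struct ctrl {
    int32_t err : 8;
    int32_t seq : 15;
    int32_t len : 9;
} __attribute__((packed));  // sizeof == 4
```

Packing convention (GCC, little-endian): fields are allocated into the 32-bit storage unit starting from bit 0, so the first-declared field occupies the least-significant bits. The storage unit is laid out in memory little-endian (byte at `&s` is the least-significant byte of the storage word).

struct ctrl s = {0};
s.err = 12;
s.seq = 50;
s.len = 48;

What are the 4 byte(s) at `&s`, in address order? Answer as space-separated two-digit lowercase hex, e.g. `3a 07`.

0c 32 00 18

[0+:8] err=12 & 0xff = 0xc; word=0x0000000c
[8+:15] seq=50 & 0x7fff = 0x32; word=0x0000320c
[23+:9] len=48 & 0x1ff = 0x30; word=0x1800320c
word = 0x1800320c → little-endian bytes:
  [0]=0x0c  [1]=0x32  [2]=0x00  [3]=0x18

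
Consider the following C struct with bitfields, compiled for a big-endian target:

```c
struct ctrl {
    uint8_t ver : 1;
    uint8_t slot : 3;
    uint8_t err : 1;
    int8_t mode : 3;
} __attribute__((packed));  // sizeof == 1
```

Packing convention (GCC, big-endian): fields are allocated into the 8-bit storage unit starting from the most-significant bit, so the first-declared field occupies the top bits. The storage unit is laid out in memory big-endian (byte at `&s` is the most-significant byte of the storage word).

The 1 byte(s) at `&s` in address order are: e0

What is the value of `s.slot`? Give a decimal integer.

6

[0]=0xe0 (big-endian) → word 0xe0
ver:1 @ bit 7 → (0xe0>>7)&0x1 = 0x1
slot:3 @ bit 4 → (0xe0>>4)&0x7 = 0x6  ←
err:1 @ bit 3 → (0xe0>>3)&0x1 = 0x0
mode:3 @ bit 0 → (0xe0>>0)&0x7 = 0x0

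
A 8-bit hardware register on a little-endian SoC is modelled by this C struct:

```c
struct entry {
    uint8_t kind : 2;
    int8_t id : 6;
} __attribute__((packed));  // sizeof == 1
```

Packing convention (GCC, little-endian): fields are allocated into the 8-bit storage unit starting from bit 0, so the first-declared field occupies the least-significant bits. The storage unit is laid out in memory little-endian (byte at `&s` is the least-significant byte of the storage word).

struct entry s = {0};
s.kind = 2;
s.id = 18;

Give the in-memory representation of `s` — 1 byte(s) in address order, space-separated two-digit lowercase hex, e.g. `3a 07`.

kind (2b) val=2 bits=0x2 at bit 0: 0x02
id (6b) val=18 bits=0x12 at bit 2: 0x4a
word = 0x4a → little-endian bytes:
  [0]=0x4a

4a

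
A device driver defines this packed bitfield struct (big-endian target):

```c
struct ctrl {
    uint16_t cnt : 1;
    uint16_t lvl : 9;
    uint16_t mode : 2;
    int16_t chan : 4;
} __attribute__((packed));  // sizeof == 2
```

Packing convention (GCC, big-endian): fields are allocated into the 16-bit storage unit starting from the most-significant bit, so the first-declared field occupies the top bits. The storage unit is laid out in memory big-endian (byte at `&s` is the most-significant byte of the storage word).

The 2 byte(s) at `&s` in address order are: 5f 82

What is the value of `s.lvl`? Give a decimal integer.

[0]=0x5f [1]=0x82 (big-endian) → word 0x5f82
cnt [15+:1] = (word>>15) & 0x1 = 0
lvl [6+:9] = (word>>6) & 0x1ff = 382  ←
mode [4+:2] = (word>>4) & 0x3 = 0
chan [0+:4] = (word>>0) & 0xf = 2

382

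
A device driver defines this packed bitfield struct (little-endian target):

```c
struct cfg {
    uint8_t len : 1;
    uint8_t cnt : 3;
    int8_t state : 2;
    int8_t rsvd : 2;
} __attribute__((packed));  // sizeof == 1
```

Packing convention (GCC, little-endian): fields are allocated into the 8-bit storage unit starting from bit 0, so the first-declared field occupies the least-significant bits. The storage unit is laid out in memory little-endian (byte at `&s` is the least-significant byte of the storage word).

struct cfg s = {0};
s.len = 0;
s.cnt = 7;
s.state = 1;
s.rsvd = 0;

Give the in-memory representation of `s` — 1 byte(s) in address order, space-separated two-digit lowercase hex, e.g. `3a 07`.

len:1 = 0 → 0x0 << 0 → word 0x00
cnt:3 = 7 → 0x7 << 1 → word 0x0e
state:2 = 1 → 0x1 << 4 → word 0x1e
rsvd:2 = 0 → 0x0 << 6 → word 0x1e
word = 0x1e → little-endian bytes:
  [0]=0x1e

1e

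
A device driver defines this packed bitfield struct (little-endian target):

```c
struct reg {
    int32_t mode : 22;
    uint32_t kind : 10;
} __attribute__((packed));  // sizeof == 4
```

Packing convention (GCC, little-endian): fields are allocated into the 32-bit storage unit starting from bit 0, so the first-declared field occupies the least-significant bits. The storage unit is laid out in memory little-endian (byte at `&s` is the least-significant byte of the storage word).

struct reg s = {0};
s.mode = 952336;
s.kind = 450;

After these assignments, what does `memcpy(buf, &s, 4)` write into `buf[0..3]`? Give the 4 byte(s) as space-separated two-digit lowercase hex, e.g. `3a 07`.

[0+:22] mode=952336 & 0x3fffff = 0xe8810; word=0x000e8810
[22+:10] kind=450 & 0x3ff = 0x1c2; word=0x708e8810
word = 0x708e8810 → little-endian bytes:
  [0]=0x10  [1]=0x88  [2]=0x8e  [3]=0x70

10 88 8e 70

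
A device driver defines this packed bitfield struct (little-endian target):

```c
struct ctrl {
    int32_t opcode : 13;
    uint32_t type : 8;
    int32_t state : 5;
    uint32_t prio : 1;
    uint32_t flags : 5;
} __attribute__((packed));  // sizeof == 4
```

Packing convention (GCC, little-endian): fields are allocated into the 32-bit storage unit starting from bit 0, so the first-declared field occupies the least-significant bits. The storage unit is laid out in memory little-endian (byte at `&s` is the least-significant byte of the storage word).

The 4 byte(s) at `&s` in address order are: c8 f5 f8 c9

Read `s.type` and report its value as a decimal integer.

199

[0]=0xc8 [1]=0xf5 [2]=0xf8 [3]=0xc9 (little-endian) → word 0xc9f8f5c8
opcode [0+:13] = (word>>0) & 0x1fff = 5576
type [13+:8] = (word>>13) & 0xff = 199  ←
state [21+:5] = (word>>21) & 0x1f = 15
prio [26+:1] = (word>>26) & 0x1 = 0
flags [27+:5] = (word>>27) & 0x1f = 25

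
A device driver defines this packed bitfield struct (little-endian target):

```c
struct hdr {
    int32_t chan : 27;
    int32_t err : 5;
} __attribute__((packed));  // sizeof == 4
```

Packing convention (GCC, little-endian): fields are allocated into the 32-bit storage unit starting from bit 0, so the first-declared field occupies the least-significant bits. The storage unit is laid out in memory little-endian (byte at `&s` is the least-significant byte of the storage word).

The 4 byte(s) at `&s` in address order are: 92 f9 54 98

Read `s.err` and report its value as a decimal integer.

-13

[0]=0x92 [1]=0xf9 [2]=0x54 [3]=0x98 (little-endian) → word 0x9854f992
chan [0+:27] = (word>>0) & 0x7ffffff = 5568914
err [27+:5] = (word>>27) & 0x1f = 19  ←
err signed 5b, MSB=1: 19 - 32 = -13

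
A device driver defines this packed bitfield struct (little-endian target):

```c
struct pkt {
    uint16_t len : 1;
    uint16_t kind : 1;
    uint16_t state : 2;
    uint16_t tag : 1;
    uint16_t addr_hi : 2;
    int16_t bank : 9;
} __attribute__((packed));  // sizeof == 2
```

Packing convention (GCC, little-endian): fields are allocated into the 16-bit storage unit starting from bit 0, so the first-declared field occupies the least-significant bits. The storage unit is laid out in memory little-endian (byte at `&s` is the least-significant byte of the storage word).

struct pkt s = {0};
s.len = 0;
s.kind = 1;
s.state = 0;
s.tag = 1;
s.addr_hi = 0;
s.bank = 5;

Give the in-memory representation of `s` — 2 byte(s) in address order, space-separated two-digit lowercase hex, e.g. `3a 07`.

len:1 = 0 → 0x0 << 0 → word 0x0000
kind:1 = 1 → 0x1 << 1 → word 0x0002
state:2 = 0 → 0x0 << 2 → word 0x0002
tag:1 = 1 → 0x1 << 4 → word 0x0012
addr_hi:2 = 0 → 0x0 << 5 → word 0x0012
bank:9 = 5 → 0x5 << 7 → word 0x0292
word = 0x0292 → little-endian bytes:
  [0]=0x92  [1]=0x02

92 02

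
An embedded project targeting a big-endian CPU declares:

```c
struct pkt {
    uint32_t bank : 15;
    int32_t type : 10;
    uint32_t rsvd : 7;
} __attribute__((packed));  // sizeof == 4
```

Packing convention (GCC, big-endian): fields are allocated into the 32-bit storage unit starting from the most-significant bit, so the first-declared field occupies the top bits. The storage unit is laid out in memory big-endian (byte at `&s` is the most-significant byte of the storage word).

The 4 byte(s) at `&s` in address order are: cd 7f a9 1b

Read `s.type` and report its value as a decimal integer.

-174

[0]=0xcd [1]=0x7f [2]=0xa9 [3]=0x1b (big-endian) → word 0xcd7fa91b
bank:15 @ bit 17 → (0xcd7fa91b>>17)&0x7fff = 0x66bf
type:10 @ bit 7 → (0xcd7fa91b>>7)&0x3ff = 0x352  ←
rsvd:7 @ bit 0 → (0xcd7fa91b>>0)&0x7f = 0x1b
type signed 10b, MSB=1: 850 - 1024 = -174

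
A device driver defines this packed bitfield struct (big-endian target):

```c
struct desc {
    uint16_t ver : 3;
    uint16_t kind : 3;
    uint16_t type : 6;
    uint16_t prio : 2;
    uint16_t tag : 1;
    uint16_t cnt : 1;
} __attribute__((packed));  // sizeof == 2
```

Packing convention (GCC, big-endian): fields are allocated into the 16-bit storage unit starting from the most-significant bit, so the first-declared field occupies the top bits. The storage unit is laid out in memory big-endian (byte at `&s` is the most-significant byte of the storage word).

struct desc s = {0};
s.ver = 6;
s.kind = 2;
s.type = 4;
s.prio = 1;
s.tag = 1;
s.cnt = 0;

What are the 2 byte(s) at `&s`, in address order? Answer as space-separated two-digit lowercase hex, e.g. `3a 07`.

c8 46

[13+:3] ver=6 & 0x7 = 0x6; word=0xc000
[10+:3] kind=2 & 0x7 = 0x2; word=0xc800
[4+:6] type=4 & 0x3f = 0x4; word=0xc840
[2+:2] prio=1 & 0x3 = 0x1; word=0xc844
[1+:1] tag=1 & 0x1 = 0x1; word=0xc846
[0+:1] cnt=0 & 0x1 = 0x0; word=0xc846
word = 0xc846 → big-endian bytes:
  [0]=0xc8  [1]=0x46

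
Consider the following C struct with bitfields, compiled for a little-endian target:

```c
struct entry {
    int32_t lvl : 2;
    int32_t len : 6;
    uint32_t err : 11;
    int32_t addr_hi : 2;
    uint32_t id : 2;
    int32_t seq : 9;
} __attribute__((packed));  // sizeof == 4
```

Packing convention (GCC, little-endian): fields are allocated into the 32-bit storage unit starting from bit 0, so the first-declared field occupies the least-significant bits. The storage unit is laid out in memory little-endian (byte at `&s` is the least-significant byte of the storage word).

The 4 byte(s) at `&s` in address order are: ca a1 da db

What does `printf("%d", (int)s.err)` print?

[0]=0xca [1]=0xa1 [2]=0xda [3]=0xdb (little-endian) → word 0xdbdaa1ca
lvl:2 @ bit 0 → (0xdbdaa1ca>>0)&0x3 = 0x2
len:6 @ bit 2 → (0xdbdaa1ca>>2)&0x3f = 0x32
err:11 @ bit 8 → (0xdbdaa1ca>>8)&0x7ff = 0x2a1  ←
addr_hi:2 @ bit 19 → (0xdbdaa1ca>>19)&0x3 = 0x3
id:2 @ bit 21 → (0xdbdaa1ca>>21)&0x3 = 0x2
seq:9 @ bit 23 → (0xdbdaa1ca>>23)&0x1ff = 0x1b7

673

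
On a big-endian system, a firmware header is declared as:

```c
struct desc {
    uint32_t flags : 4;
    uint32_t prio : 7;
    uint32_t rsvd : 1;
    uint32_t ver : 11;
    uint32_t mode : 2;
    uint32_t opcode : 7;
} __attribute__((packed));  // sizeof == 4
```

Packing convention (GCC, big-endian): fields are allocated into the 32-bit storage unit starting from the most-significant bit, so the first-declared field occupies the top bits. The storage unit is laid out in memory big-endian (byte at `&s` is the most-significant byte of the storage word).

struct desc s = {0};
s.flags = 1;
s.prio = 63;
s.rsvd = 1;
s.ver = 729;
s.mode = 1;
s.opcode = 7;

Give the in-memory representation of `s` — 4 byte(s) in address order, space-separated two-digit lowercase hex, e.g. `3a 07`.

17 f5 b2 87

flags:4 = 1 → 0x1 << 28 → word 0x10000000
prio:7 = 63 → 0x3f << 21 → word 0x17e00000
rsvd:1 = 1 → 0x1 << 20 → word 0x17f00000
ver:11 = 729 → 0x2d9 << 9 → word 0x17f5b200
mode:2 = 1 → 0x1 << 7 → word 0x17f5b280
opcode:7 = 7 → 0x7 << 0 → word 0x17f5b287
word = 0x17f5b287 → big-endian bytes:
  [0]=0x17  [1]=0xf5  [2]=0xb2  [3]=0x87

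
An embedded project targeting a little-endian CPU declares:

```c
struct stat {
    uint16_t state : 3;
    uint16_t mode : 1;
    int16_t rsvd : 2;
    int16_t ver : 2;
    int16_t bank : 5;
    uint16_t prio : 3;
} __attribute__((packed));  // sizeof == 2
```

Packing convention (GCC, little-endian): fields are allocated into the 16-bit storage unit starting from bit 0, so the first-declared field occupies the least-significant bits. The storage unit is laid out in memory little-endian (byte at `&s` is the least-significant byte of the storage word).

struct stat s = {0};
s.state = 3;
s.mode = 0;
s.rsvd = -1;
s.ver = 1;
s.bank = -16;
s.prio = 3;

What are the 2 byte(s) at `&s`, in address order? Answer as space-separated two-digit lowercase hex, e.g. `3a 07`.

state (3b) val=3 bits=0x3 at bit 0: 0x0003
mode (1b) val=0 bits=0x0 at bit 3: 0x0003
rsvd (2b) val=-1 bits=0x3 at bit 4: 0x0033
ver (2b) val=1 bits=0x1 at bit 6: 0x0073
bank (5b) val=-16 bits=0x10 at bit 8: 0x1073
prio (3b) val=3 bits=0x3 at bit 13: 0x7073
word = 0x7073 → little-endian bytes:
  [0]=0x73  [1]=0x70

73 70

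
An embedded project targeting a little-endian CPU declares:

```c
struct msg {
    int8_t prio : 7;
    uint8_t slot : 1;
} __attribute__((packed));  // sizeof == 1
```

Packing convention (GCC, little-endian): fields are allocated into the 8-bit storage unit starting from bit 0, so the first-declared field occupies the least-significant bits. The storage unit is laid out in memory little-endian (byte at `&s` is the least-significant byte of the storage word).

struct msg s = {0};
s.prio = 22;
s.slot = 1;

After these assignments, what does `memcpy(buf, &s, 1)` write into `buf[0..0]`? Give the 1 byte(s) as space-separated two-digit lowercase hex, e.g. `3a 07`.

[0+:7] prio=22 & 0x7f = 0x16; word=0x16
[7+:1] slot=1 & 0x1 = 0x1; word=0x96
word = 0x96 → little-endian bytes:
  [0]=0x96

96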